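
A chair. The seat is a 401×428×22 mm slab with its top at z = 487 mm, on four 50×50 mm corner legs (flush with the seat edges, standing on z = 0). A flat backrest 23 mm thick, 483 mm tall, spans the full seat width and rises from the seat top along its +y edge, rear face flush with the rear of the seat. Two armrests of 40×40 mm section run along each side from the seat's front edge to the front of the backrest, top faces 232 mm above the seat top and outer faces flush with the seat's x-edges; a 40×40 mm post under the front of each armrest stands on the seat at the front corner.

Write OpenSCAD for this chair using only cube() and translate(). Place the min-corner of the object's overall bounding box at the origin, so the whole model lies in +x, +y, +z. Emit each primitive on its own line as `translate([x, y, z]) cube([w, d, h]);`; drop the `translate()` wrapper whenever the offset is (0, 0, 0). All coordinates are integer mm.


translate([0, 0, 465]) cube([401, 428, 22]);
cube([50, 50, 465]);
translate([351, 0, 0]) cube([50, 50, 465]);
translate([0, 378, 0]) cube([50, 50, 465]);
translate([351, 378, 0]) cube([50, 50, 465]);
translate([0, 405, 487]) cube([401, 23, 483]);
translate([0, 0, 679]) cube([40, 405, 40]);
translate([361, 0, 679]) cube([40, 405, 40]);
translate([0, 0, 487]) cube([40, 40, 192]);
translate([361, 0, 487]) cube([40, 40, 192]);


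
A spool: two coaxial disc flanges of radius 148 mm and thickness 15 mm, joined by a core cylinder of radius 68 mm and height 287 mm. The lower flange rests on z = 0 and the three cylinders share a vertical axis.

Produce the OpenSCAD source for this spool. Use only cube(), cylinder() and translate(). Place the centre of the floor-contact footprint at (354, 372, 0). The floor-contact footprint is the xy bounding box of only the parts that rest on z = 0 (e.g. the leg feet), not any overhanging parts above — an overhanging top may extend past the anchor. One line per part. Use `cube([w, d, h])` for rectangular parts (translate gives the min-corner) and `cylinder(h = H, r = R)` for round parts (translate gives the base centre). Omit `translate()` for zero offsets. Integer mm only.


translate([354, 372, 0]) cylinder(h = 15, r = 148);
translate([354, 372, 15]) cylinder(h = 287, r = 68);
translate([354, 372, 302]) cylinder(h = 15, r = 148);


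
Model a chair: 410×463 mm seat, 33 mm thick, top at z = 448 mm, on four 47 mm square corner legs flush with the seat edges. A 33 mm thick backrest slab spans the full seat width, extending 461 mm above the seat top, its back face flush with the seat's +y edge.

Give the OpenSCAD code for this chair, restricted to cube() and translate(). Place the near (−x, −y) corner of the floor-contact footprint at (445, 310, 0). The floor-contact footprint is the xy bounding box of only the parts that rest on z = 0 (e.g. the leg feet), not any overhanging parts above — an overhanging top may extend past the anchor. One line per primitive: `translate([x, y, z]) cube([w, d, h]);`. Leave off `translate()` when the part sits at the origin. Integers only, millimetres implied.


translate([445, 310, 415]) cube([410, 463, 33]);
translate([445, 310, 0]) cube([47, 47, 415]);
translate([808, 310, 0]) cube([47, 47, 415]);
translate([445, 726, 0]) cube([47, 47, 415]);
translate([808, 726, 0]) cube([47, 47, 415]);
translate([445, 740, 448]) cube([410, 33, 461]);


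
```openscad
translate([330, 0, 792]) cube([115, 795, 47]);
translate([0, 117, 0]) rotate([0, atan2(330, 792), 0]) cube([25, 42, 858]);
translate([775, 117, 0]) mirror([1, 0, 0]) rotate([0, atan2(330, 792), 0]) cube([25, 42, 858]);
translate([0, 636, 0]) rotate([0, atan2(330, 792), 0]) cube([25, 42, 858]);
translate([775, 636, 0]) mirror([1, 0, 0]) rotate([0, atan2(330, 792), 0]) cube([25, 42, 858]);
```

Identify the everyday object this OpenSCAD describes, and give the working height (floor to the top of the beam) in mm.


A sawhorse. The overall height is 839 mm.

A beam across two mirrored pairs of raked legs — a sawhorse. The beam's underside is at z = 792 (matching the legs' vertical rise in atan2(330, 792)) and the beam is 47 mm tall, so its top is at 792 + 47 = 839 mm. The raked legs top out at the beam's underside, so that is the highest point.


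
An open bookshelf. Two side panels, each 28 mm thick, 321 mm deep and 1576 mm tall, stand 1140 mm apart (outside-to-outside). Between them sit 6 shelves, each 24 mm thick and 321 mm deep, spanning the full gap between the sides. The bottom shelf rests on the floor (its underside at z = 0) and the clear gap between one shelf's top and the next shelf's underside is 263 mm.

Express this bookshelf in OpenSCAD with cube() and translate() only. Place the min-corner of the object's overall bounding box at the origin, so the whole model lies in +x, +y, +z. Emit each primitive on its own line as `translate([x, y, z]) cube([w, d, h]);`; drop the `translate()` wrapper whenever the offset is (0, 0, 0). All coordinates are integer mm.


cube([28, 321, 1576]);
translate([1112, 0, 0]) cube([28, 321, 1576]);
translate([28, 0, 0]) cube([1084, 321, 24]);
translate([28, 0, 287]) cube([1084, 321, 24]);
translate([28, 0, 574]) cube([1084, 321, 24]);
translate([28, 0, 861]) cube([1084, 321, 24]);
translate([28, 0, 1148]) cube([1084, 321, 24]);
translate([28, 0, 1435]) cube([1084, 321, 24]);


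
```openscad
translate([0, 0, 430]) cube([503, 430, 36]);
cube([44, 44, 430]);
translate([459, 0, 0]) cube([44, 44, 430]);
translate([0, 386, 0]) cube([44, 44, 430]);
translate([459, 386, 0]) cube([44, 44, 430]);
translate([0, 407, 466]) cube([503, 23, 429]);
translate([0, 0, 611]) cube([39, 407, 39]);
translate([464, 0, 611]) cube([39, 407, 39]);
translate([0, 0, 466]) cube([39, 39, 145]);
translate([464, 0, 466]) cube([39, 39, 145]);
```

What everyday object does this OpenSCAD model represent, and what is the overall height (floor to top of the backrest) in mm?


A chair. The overall height is 895 mm.

A slab on four corner posts with a tall panel at the back — a chair. The seat slab sits at z = 430 with thickness 36, and the 429 mm backrest starts at the seat top, so the overall height is 430 + 36 + 429 = 895 mm.


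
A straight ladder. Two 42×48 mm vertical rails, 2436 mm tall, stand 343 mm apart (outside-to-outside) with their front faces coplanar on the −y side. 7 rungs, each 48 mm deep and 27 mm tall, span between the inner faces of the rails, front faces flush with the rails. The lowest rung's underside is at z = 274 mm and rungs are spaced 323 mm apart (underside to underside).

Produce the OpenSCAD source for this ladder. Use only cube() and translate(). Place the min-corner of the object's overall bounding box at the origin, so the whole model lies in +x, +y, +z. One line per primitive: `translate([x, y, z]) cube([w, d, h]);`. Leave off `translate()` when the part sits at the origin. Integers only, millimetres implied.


cube([42, 48, 2436]);
translate([301, 0, 0]) cube([42, 48, 2436]);
translate([42, 0, 274]) cube([259, 48, 27]);
translate([42, 0, 597]) cube([259, 48, 27]);
translate([42, 0, 920]) cube([259, 48, 27]);
translate([42, 0, 1243]) cube([259, 48, 27]);
translate([42, 0, 1566]) cube([259, 48, 27]);
translate([42, 0, 1889]) cube([259, 48, 27]);
translate([42, 0, 2212]) cube([259, 48, 27]);


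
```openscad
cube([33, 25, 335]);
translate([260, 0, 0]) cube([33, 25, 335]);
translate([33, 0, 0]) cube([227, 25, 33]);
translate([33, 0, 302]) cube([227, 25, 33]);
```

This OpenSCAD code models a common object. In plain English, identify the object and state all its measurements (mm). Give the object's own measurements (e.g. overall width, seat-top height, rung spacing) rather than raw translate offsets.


A rectangular picture frame lying in the x–z plane (depth along y). The opening is 227 mm wide (x) by 269 mm tall (z), surrounded by a border 33 mm wide on all four sides. The frame is 25 mm deep and is made of two full-height vertical stiles with two horizontal rails fitted between them.


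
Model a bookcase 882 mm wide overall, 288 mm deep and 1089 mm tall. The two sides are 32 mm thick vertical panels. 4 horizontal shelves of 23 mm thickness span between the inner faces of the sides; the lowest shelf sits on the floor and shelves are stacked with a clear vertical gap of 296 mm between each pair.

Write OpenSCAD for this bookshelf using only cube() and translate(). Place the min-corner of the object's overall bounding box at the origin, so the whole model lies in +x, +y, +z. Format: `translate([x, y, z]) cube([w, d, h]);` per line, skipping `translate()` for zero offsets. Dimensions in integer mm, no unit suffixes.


cube([32, 288, 1089]);
translate([850, 0, 0]) cube([32, 288, 1089]);
translate([32, 0, 0]) cube([818, 288, 23]);
translate([32, 0, 319]) cube([818, 288, 23]);
translate([32, 0, 638]) cube([818, 288, 23]);
translate([32, 0, 957]) cube([818, 288, 23]);


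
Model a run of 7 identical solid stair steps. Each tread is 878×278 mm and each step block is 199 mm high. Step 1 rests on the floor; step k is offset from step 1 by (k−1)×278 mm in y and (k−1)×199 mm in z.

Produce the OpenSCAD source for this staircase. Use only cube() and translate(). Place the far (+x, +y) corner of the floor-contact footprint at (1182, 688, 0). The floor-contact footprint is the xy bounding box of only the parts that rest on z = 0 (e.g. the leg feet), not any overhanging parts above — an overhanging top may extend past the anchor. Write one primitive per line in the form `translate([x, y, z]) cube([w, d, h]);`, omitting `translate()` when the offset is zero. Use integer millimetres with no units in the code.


translate([304, 410, 0]) cube([878, 278, 199]);
translate([304, 688, 199]) cube([878, 278, 199]);
translate([304, 966, 398]) cube([878, 278, 199]);
translate([304, 1244, 597]) cube([878, 278, 199]);
translate([304, 1522, 796]) cube([878, 278, 199]);
translate([304, 1800, 995]) cube([878, 278, 199]);
translate([304, 2078, 1194]) cube([878, 278, 199]);


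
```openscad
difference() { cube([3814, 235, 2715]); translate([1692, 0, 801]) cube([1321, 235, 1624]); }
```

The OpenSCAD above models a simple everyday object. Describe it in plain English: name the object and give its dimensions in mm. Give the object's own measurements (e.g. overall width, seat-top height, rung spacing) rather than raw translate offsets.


A wall 3814 mm long (x), 235 mm thick (y), 2715 mm tall, with a rectangular window opening cut through it. The opening is 1321 mm wide and 1624 mm tall; its sill is at z = 801 mm and its near (−x) edge is 1692 mm from the wall's −x end. The opening passes through the full wall thickness.


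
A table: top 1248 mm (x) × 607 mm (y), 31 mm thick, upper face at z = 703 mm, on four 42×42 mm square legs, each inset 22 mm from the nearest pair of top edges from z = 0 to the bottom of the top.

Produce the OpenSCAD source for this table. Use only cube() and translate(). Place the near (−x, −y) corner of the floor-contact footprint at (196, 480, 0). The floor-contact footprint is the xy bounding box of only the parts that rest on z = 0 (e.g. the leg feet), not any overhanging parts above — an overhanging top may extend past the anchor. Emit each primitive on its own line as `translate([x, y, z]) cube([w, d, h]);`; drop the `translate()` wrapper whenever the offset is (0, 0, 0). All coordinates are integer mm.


translate([174, 458, 672]) cube([1248, 607, 31]);
translate([196, 480, 0]) cube([42, 42, 672]);
translate([1358, 480, 0]) cube([42, 42, 672]);
translate([196, 1001, 0]) cube([42, 42, 672]);
translate([1358, 1001, 0]) cube([42, 42, 672]);


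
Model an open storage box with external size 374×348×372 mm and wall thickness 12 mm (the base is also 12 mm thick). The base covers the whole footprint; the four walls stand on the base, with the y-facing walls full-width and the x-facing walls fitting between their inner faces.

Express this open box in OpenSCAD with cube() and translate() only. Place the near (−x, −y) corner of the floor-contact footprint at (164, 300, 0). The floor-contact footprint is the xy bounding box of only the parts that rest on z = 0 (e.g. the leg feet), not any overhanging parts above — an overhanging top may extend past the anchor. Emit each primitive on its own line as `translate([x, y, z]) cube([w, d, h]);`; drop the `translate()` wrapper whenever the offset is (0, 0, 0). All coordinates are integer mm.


translate([164, 300, 0]) cube([374, 348, 12]);
translate([164, 300, 12]) cube([374, 12, 360]);
translate([164, 636, 12]) cube([374, 12, 360]);
translate([164, 312, 12]) cube([12, 324, 360]);
translate([526, 312, 12]) cube([12, 324, 360]);


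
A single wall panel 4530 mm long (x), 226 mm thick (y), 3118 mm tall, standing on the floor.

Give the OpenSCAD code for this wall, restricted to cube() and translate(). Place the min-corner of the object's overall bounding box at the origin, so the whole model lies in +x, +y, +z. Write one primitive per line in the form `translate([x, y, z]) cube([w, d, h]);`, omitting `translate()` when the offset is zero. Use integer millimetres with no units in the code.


cube([4530, 226, 3118]);


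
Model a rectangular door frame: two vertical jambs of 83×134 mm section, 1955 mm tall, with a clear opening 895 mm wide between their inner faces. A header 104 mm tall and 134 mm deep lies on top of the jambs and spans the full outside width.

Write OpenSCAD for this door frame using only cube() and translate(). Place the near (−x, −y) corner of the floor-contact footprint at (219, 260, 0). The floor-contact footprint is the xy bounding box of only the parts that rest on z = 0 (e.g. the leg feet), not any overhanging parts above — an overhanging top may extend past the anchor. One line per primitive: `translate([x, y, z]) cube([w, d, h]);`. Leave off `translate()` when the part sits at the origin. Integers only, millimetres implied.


translate([219, 260, 0]) cube([83, 134, 1955]);
translate([1197, 260, 0]) cube([83, 134, 1955]);
translate([219, 260, 1955]) cube([1061, 134, 104]);


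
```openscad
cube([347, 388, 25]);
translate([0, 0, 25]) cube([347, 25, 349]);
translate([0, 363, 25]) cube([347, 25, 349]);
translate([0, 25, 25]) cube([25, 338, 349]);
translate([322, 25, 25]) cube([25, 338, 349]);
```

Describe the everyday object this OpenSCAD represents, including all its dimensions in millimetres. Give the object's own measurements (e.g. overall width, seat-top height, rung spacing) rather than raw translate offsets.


An open-topped rectangular box: outside dimensions 347×388×374 mm, with a uniform wall and base thickness of 25 mm. The base is a full 347×388 slab on the floor; four walls sit on top of the base. The front and back walls (the −y and +y sides) span the full width; the two side walls fit between them.


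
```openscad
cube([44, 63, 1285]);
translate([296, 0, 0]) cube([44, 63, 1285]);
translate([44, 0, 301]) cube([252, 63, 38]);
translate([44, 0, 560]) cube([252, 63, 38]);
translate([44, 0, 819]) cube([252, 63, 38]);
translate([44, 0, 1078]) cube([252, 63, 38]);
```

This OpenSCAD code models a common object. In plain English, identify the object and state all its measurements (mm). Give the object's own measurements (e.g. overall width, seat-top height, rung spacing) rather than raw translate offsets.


A straight ladder. Two 44×63 mm vertical rails, 1285 mm tall, stand 340 mm apart (outside-to-outside) with their front faces coplanar on the −y side. 4 rungs, each 63 mm deep and 38 mm tall, span between the inner faces of the rails, front faces flush with the rails. The lowest rung's underside is at z = 301 mm and rungs are spaced 259 mm apart (underside to underside).


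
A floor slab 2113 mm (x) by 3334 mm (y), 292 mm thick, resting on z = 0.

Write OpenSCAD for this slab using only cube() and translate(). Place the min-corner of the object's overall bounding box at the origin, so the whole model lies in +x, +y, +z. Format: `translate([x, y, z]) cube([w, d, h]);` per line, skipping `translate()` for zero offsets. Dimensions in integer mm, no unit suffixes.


cube([2113, 3334, 292]);


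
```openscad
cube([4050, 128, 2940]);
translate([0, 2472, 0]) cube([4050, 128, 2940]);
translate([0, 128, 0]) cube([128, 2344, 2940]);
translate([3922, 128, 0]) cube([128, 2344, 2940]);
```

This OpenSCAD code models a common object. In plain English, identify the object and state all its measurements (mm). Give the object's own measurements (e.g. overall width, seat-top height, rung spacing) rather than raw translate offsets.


The wall frame of a small rectangular building: four walls, each 2940 mm tall and 128 mm thick, enclosing a footprint 4050 mm (x) by 2600 mm (y) outside-to-outside, with no floor or roof. The front and back walls (the −y and +y sides) span the full width; the two side walls fit between them.


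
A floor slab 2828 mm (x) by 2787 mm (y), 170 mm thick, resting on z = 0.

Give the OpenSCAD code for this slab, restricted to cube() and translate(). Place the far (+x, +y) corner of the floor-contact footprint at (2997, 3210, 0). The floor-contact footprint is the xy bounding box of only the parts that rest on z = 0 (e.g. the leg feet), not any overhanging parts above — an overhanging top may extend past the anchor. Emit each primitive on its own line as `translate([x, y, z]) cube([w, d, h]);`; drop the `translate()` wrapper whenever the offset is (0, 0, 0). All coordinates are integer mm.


translate([169, 423, 0]) cube([2828, 2787, 170]);


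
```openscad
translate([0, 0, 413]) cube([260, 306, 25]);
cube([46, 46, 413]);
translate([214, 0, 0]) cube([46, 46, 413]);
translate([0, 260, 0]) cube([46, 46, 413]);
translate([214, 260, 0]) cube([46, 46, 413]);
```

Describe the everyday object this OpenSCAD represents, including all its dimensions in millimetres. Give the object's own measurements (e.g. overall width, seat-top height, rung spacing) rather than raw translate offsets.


A simple wooden stool: a rectangular seat 260 mm (x) by 306 mm (y), 25 mm thick, top face at z = 438 mm, on four square legs, each 46×46 mm in cross-section. The legs rest on z = 0, each flush with a corner of the seat.


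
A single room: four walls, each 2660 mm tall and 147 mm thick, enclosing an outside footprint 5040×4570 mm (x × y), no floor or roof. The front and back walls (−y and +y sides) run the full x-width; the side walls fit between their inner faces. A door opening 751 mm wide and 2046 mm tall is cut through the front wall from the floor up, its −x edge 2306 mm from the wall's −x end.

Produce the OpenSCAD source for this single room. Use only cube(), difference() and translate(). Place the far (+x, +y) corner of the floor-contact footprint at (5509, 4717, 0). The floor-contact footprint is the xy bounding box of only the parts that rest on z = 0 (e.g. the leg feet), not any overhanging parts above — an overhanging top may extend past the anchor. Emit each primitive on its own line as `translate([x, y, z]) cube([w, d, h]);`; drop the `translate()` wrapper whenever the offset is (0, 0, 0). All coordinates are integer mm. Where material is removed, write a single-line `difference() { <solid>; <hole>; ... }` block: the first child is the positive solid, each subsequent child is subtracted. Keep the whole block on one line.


difference() { translate([469, 147, 0]) cube([5040, 147, 2660]); translate([2775, 147, 0]) cube([751, 147, 2046]); }
translate([469, 4570, 0]) cube([5040, 147, 2660]);
translate([469, 294, 0]) cube([147, 4276, 2660]);
translate([5362, 294, 0]) cube([147, 4276, 2660]);


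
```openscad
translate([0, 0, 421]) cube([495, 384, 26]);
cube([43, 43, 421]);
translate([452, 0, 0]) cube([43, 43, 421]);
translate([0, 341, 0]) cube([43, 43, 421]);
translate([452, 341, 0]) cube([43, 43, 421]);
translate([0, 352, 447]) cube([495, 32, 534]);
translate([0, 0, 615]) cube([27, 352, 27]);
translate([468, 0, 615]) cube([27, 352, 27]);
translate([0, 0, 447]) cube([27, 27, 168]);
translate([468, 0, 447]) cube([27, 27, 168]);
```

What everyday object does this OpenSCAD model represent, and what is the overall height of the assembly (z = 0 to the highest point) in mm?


A chair. The overall height is 981 mm.

A slab on four corner posts with a tall panel at the back — a chair. The seat slab sits at z = 421 with thickness 26, and the 534 mm backrest starts at the seat top, so the overall height is 421 + 26 + 534 = 981 mm.


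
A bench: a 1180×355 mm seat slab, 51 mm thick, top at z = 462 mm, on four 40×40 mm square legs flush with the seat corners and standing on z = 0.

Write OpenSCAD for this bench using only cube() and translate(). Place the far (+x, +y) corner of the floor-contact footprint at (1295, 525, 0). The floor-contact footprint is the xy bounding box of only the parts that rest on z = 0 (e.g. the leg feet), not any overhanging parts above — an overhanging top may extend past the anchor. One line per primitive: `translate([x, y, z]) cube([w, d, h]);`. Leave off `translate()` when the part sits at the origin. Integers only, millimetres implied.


translate([115, 170, 411]) cube([1180, 355, 51]);
translate([115, 170, 0]) cube([40, 40, 411]);
translate([115, 485, 0]) cube([40, 40, 411]);
translate([1255, 170, 0]) cube([40, 40, 411]);
translate([1255, 485, 0]) cube([40, 40, 411]);


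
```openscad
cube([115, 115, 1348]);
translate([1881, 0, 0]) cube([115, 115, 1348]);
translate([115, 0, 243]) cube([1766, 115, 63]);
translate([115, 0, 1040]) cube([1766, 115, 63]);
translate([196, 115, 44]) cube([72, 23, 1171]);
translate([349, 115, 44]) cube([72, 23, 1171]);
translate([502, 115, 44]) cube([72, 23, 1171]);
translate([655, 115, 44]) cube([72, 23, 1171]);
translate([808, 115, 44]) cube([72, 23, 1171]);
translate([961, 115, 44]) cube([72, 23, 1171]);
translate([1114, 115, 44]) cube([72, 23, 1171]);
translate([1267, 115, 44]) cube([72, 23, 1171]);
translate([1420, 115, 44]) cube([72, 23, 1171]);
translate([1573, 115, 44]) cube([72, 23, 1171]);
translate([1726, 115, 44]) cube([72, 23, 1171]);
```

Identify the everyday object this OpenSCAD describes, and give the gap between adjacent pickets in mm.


A fence section. The picket gap is 81 mm.

Two posts, two rails, 11 pickets — a fence section. Span 1766 mm holds 11 pickets of 72 mm with 12 equal gaps: ⌊(1766 − 11·72) / 12⌋ = 81 mm.


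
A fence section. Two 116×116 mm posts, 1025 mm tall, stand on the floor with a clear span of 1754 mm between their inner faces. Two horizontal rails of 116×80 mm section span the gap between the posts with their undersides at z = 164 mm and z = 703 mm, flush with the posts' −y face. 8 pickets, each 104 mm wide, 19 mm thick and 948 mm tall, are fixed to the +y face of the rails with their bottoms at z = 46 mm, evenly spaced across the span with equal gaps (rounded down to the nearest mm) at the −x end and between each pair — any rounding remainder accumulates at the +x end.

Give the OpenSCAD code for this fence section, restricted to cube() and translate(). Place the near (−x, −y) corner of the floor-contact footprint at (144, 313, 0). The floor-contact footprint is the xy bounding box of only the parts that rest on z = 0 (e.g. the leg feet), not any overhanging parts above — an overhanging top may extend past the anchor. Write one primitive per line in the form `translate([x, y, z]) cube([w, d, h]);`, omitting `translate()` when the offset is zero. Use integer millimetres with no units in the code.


translate([144, 313, 0]) cube([116, 116, 1025]);
translate([2014, 313, 0]) cube([116, 116, 1025]);
translate([260, 313, 164]) cube([1754, 116, 80]);
translate([260, 313, 703]) cube([1754, 116, 80]);
translate([362, 429, 46]) cube([104, 19, 948]);
translate([568, 429, 46]) cube([104, 19, 948]);
translate([774, 429, 46]) cube([104, 19, 948]);
translate([980, 429, 46]) cube([104, 19, 948]);
translate([1186, 429, 46]) cube([104, 19, 948]);
translate([1392, 429, 46]) cube([104, 19, 948]);
translate([1598, 429, 46]) cube([104, 19, 948]);
translate([1804, 429, 46]) cube([104, 19, 948]);


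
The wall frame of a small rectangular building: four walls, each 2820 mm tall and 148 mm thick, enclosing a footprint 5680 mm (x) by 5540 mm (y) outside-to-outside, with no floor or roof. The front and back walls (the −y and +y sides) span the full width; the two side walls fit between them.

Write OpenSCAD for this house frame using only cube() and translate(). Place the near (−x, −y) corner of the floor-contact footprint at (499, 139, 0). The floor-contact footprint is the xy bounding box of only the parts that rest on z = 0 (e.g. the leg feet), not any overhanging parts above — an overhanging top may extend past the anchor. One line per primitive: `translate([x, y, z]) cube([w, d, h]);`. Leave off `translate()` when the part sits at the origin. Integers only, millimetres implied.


translate([499, 139, 0]) cube([5680, 148, 2820]);
translate([499, 5531, 0]) cube([5680, 148, 2820]);
translate([499, 287, 0]) cube([148, 5244, 2820]);
translate([6031, 287, 0]) cube([148, 5244, 2820]);


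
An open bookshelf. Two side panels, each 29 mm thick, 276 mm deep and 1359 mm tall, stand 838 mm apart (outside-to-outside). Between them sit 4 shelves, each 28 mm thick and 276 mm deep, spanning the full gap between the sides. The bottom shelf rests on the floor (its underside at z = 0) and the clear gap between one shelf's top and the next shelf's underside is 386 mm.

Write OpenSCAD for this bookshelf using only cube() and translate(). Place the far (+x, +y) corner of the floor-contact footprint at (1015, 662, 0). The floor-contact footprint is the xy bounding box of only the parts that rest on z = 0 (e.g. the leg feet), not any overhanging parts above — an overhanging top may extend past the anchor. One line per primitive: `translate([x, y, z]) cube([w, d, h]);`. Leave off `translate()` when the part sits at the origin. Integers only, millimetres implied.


translate([177, 386, 0]) cube([29, 276, 1359]);
translate([986, 386, 0]) cube([29, 276, 1359]);
translate([206, 386, 0]) cube([780, 276, 28]);
translate([206, 386, 414]) cube([780, 276, 28]);
translate([206, 386, 828]) cube([780, 276, 28]);
translate([206, 386, 1242]) cube([780, 276, 28]);


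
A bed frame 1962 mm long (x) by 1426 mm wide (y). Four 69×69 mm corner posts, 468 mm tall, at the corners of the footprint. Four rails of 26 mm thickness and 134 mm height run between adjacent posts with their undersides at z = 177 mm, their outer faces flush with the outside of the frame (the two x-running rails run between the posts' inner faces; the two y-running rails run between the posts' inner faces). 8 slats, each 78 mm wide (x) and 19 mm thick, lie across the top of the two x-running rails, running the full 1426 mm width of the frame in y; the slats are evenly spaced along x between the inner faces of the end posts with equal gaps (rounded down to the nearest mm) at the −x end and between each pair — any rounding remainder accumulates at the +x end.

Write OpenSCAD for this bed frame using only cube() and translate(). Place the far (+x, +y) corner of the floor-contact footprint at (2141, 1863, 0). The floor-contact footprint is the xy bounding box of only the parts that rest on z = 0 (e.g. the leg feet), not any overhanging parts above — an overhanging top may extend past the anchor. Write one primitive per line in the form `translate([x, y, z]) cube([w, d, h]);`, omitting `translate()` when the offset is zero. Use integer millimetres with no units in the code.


translate([179, 437, 0]) cube([69, 69, 468]);
translate([179, 1794, 0]) cube([69, 69, 468]);
translate([2072, 437, 0]) cube([69, 69, 468]);
translate([2072, 1794, 0]) cube([69, 69, 468]);
translate([248, 437, 177]) cube([1824, 26, 134]);
translate([248, 1837, 177]) cube([1824, 26, 134]);
translate([179, 506, 177]) cube([26, 1288, 134]);
translate([2115, 506, 177]) cube([26, 1288, 134]);
translate([381, 437, 311]) cube([78, 1426, 19]);
translate([592, 437, 311]) cube([78, 1426, 19]);
translate([803, 437, 311]) cube([78, 1426, 19]);
translate([1014, 437, 311]) cube([78, 1426, 19]);
translate([1225, 437, 311]) cube([78, 1426, 19]);
translate([1436, 437, 311]) cube([78, 1426, 19]);
translate([1647, 437, 311]) cube([78, 1426, 19]);
translate([1858, 437, 311]) cube([78, 1426, 19]);


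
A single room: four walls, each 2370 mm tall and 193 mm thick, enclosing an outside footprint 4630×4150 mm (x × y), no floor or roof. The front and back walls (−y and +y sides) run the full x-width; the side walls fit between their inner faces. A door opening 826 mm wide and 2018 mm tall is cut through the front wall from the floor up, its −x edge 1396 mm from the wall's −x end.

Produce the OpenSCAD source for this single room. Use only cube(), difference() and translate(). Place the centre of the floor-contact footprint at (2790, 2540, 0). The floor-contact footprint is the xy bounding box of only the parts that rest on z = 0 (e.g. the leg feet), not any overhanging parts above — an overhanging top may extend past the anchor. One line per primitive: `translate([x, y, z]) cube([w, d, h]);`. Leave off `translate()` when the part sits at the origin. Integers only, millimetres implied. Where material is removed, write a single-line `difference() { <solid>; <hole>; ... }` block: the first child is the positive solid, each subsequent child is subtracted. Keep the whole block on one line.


difference() { translate([475, 465, 0]) cube([4630, 193, 2370]); translate([1871, 465, 0]) cube([826, 193, 2018]); }
translate([475, 4422, 0]) cube([4630, 193, 2370]);
translate([475, 658, 0]) cube([193, 3764, 2370]);
translate([4912, 658, 0]) cube([193, 3764, 2370]);


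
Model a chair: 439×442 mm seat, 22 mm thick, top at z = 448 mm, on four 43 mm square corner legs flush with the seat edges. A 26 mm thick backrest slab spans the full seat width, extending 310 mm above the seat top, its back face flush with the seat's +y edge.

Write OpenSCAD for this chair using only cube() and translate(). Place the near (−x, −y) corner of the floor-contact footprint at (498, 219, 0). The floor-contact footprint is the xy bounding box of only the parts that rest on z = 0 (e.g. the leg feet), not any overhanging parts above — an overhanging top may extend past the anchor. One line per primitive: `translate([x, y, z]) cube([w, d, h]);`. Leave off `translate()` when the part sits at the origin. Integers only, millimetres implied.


translate([498, 219, 426]) cube([439, 442, 22]);
translate([498, 219, 0]) cube([43, 43, 426]);
translate([894, 219, 0]) cube([43, 43, 426]);
translate([498, 618, 0]) cube([43, 43, 426]);
translate([894, 618, 0]) cube([43, 43, 426]);
translate([498, 635, 448]) cube([439, 26, 310]);


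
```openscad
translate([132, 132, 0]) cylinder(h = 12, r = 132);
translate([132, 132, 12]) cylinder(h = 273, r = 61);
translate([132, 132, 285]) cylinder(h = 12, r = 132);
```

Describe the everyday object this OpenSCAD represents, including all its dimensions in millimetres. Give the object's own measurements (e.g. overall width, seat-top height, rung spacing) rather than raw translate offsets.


A spool: two coaxial disc flanges of radius 132 mm and thickness 12 mm, joined by a core cylinder of radius 61 mm and height 273 mm. The lower flange rests on z = 0 and the three cylinders share a vertical axis.


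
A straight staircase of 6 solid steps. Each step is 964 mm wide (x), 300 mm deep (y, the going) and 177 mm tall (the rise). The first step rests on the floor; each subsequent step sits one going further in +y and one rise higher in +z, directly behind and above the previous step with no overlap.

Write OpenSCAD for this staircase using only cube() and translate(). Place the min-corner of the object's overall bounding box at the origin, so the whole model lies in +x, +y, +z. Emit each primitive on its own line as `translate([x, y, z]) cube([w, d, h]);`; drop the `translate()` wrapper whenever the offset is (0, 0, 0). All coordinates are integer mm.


cube([964, 300, 177]);
translate([0, 300, 177]) cube([964, 300, 177]);
translate([0, 600, 354]) cube([964, 300, 177]);
translate([0, 900, 531]) cube([964, 300, 177]);
translate([0, 1200, 708]) cube([964, 300, 177]);
translate([0, 1500, 885]) cube([964, 300, 177]);


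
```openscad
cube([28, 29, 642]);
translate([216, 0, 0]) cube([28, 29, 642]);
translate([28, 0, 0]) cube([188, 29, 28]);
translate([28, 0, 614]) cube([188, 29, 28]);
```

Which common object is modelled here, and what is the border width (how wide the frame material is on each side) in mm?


A picture frame. The border width is 28 mm.

Four thin pieces enclosing a rectangular opening — a picture frame. The two full-height stiles are 642 mm tall; the top rail sits at z = 614 and is 28 mm tall, so the border above the opening is 642 − 614 = 28 mm, matching the stile x-width.


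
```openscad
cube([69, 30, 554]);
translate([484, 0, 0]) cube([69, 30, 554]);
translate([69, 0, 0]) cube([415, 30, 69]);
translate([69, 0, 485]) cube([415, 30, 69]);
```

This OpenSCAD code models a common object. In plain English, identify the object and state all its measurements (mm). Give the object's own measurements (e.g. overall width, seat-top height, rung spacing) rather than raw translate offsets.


A rectangular picture frame lying in the x–z plane (depth along y). The opening is 415 mm wide (x) by 416 mm tall (z), surrounded by a border 69 mm wide on all four sides. The frame is 30 mm deep and is made of two full-height vertical stiles with two horizontal rails fitted between them.


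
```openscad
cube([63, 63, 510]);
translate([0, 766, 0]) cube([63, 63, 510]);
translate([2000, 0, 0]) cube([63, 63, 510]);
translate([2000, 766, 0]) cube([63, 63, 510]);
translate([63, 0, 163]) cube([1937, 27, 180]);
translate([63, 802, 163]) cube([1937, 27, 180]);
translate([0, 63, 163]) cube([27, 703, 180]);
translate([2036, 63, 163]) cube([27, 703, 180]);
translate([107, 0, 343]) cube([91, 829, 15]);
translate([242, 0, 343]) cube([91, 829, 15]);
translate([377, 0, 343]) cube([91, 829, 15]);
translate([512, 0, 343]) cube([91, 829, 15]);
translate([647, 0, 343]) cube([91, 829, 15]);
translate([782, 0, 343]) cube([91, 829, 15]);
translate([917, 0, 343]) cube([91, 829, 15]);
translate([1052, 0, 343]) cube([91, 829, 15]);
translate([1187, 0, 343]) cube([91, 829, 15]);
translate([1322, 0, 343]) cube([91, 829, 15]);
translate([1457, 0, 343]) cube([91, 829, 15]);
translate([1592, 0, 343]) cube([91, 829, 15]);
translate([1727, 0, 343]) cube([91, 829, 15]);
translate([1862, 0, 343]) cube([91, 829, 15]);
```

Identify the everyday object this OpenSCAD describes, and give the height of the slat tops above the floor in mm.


A bed frame. The slat-top height is 358 mm.

Four posts, four rails, and a row of slats — a bed frame. Slats sit on the rails at z = 163 + 180 = 343; with slat thickness 15, the top is 358 mm.


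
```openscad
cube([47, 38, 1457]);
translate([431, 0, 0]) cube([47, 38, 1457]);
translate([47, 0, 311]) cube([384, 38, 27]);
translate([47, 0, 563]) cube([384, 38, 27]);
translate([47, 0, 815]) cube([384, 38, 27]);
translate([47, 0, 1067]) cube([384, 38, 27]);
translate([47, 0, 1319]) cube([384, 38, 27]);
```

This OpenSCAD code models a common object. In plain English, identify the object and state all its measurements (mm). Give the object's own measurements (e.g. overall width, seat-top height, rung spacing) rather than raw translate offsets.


A straight ladder. Two 47×38 mm vertical rails, 1457 mm tall, stand 478 mm apart (outside-to-outside) with their front faces coplanar on the −y side. 5 rungs, each 38 mm deep and 27 mm tall, span between the inner faces of the rails, front faces flush with the rails. The lowest rung's underside is at z = 311 mm and rungs are spaced 252 mm apart (underside to underside).


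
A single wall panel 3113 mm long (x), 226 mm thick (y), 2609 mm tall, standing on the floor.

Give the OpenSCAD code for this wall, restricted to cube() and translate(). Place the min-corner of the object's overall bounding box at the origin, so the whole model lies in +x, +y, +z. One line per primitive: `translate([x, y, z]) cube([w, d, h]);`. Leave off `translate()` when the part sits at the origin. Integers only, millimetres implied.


cube([3113, 226, 2609]);


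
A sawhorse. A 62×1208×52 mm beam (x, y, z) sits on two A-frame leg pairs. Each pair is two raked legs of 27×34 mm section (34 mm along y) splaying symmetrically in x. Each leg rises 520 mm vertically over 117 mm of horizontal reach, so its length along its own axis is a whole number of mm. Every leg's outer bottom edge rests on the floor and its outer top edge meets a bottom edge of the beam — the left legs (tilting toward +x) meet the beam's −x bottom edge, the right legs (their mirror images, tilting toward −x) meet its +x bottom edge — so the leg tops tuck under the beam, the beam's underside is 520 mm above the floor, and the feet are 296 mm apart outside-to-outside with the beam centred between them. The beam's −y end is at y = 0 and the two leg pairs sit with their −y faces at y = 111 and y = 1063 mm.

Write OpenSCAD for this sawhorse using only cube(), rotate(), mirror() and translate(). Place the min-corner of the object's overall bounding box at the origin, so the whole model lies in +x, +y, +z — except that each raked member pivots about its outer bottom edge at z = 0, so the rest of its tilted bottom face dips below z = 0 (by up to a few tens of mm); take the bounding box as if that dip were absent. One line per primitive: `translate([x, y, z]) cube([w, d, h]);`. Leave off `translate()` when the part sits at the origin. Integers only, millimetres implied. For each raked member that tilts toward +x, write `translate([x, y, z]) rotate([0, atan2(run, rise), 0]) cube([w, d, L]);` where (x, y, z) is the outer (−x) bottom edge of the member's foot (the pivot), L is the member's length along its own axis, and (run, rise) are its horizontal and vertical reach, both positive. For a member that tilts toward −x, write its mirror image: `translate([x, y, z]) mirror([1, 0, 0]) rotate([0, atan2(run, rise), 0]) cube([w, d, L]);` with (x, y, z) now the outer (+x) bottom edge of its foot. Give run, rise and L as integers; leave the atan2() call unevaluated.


translate([117, 0, 520]) cube([62, 1208, 52]);
translate([0, 111, 0]) rotate([0, atan2(117, 520), 0]) cube([27, 34, 533]);
translate([296, 111, 0]) mirror([1, 0, 0]) rotate([0, atan2(117, 520), 0]) cube([27, 34, 533]);
translate([0, 1063, 0]) rotate([0, atan2(117, 520), 0]) cube([27, 34, 533]);
translate([296, 1063, 0]) mirror([1, 0, 0]) rotate([0, atan2(117, 520), 0]) cube([27, 34, 533]);


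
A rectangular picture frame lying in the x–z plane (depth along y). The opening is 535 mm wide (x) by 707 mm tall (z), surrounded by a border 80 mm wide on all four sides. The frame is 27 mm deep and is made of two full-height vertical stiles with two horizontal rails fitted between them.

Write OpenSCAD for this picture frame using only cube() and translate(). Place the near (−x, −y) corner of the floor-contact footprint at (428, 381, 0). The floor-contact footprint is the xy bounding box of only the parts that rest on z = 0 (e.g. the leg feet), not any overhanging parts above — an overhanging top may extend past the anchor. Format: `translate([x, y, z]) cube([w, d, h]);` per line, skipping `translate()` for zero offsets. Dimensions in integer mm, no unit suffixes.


translate([428, 381, 0]) cube([80, 27, 867]);
translate([1043, 381, 0]) cube([80, 27, 867]);
translate([508, 381, 0]) cube([535, 27, 80]);
translate([508, 381, 787]) cube([535, 27, 80]);


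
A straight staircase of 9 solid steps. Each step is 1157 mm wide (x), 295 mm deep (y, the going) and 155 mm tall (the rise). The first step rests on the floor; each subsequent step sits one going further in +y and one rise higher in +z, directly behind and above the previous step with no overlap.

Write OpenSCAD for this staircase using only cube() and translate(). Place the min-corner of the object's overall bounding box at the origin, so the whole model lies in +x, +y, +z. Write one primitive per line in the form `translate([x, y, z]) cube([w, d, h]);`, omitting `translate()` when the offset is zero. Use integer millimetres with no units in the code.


cube([1157, 295, 155]);
translate([0, 295, 155]) cube([1157, 295, 155]);
translate([0, 590, 310]) cube([1157, 295, 155]);
translate([0, 885, 465]) cube([1157, 295, 155]);
translate([0, 1180, 620]) cube([1157, 295, 155]);
translate([0, 1475, 775]) cube([1157, 295, 155]);
translate([0, 1770, 930]) cube([1157, 295, 155]);
translate([0, 2065, 1085]) cube([1157, 295, 155]);
translate([0, 2360, 1240]) cube([1157, 295, 155]);
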